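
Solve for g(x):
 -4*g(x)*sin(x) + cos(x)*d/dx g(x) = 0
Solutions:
 g(x) = C1/cos(x)^4


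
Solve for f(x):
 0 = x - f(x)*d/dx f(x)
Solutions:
 f(x) = -sqrt(C1 + x^2)
 f(x) = sqrt(C1 + x^2)


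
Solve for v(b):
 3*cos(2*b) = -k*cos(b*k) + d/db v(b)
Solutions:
 v(b) = C1 + 3*sin(2*b)/2 + sin(b*k)


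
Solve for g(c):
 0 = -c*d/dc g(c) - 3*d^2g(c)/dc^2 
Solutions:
 g(c) = C1 + C2*erf(sqrt(6)*c/6)


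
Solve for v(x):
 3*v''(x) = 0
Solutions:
 v(x) = C1 + C2*x


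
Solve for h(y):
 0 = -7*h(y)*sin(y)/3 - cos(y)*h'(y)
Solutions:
 h(y) = C1*cos(y)^(7/3)


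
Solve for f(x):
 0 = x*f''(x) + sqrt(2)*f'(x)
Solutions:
 f(x) = C1 + C2*x^(1 - sqrt(2))


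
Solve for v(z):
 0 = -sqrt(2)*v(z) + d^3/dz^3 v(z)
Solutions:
 v(z) = C3*exp(2^(1/6)*z) + (C1*sin(2^(1/6)*sqrt(3)*z/2) + C2*cos(2^(1/6)*sqrt(3)*z/2))*exp(-2^(1/6)*z/2)


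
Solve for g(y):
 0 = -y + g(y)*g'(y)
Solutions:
 g(y) = -sqrt(C1 + y^2)
 g(y) = sqrt(C1 + y^2)


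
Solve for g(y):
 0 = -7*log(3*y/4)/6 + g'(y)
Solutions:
 g(y) = C1 + 7*y*log(y)/6 - 7*y*log(2)/3 - 7*y/6 + 7*y*log(3)/6


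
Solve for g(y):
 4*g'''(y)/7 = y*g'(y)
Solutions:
 g(y) = C1 + Integral(C2*airyai(14^(1/3)*y/2) + C3*airybi(14^(1/3)*y/2), y)


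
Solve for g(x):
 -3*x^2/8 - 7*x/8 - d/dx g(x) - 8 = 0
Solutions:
 g(x) = C1 - x^3/8 - 7*x^2/16 - 8*x


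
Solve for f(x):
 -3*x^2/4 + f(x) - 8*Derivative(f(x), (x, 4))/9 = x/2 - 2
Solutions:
 f(x) = C1*exp(-2^(1/4)*sqrt(3)*x/2) + C2*exp(2^(1/4)*sqrt(3)*x/2) + C3*sin(2^(1/4)*sqrt(3)*x/2) + C4*cos(2^(1/4)*sqrt(3)*x/2) + 3*x^2/4 + x/2 - 2


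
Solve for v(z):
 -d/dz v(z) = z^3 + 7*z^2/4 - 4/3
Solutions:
 v(z) = C1 - z^4/4 - 7*z^3/12 + 4*z/3


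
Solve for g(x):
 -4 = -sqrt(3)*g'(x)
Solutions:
 g(x) = C1 + 4*sqrt(3)*x/3


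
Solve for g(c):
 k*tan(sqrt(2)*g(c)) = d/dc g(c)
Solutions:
 g(c) = sqrt(2)*(pi - asin(C1*exp(sqrt(2)*c*k)))/2
 g(c) = sqrt(2)*asin(C1*exp(sqrt(2)*c*k))/2


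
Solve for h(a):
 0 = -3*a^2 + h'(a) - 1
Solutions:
 h(a) = C1 + a^3 + a


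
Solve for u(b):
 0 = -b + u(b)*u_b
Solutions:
 u(b) = -sqrt(C1 + b^2)
 u(b) = sqrt(C1 + b^2)


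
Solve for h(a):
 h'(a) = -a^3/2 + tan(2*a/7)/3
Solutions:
 h(a) = C1 - a^4/8 - 7*log(cos(2*a/7))/6


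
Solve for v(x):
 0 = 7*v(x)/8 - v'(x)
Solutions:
 v(x) = C1*exp(7*x/8)


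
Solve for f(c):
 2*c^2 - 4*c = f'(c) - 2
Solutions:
 f(c) = C1 + 2*c^3/3 - 2*c^2 + 2*c


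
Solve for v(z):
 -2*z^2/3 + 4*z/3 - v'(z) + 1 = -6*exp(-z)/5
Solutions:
 v(z) = C1 - 2*z^3/9 + 2*z^2/3 + z - 6*exp(-z)/5


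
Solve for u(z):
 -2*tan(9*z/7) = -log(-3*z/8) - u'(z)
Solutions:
 u(z) = C1 - z*log(-z) - z*log(3) + z + 3*z*log(2) - 14*log(cos(9*z/7))/9


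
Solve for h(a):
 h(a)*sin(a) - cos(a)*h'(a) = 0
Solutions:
 h(a) = C1/cos(a)


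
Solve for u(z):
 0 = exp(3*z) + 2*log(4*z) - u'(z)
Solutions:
 u(z) = C1 + 2*z*log(z) + 2*z*(-1 + 2*log(2)) + exp(3*z)/3


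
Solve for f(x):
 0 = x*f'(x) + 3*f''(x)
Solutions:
 f(x) = C1 + C2*erf(sqrt(6)*x/6)


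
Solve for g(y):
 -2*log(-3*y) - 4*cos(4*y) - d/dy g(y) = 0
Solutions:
 g(y) = C1 - 2*y*log(-y) - 2*y*log(3) + 2*y - sin(4*y)


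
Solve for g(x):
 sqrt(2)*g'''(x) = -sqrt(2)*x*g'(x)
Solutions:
 g(x) = C1 + Integral(C2*airyai(-x) + C3*airybi(-x), x)


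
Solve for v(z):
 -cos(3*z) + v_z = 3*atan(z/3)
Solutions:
 v(z) = C1 + 3*z*atan(z/3) - 9*log(z^2 + 9)/2 + sin(3*z)/3


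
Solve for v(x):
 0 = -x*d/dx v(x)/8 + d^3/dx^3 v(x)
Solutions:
 v(x) = C1 + Integral(C2*airyai(x/2) + C3*airybi(x/2), x)


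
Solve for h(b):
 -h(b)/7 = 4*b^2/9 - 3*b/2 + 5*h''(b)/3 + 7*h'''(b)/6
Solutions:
 h(b) = C1*exp(b*(-20 + 100/(9*sqrt(17969) + 1567)^(1/3) + (9*sqrt(17969) + 1567)^(1/3))/42)*sin(sqrt(3)*b*(-(9*sqrt(17969) + 1567)^(1/3) + 100/(9*sqrt(17969) + 1567)^(1/3))/42) + C2*exp(b*(-20 + 100/(9*sqrt(17969) + 1567)^(1/3) + (9*sqrt(17969) + 1567)^(1/3))/42)*cos(sqrt(3)*b*(-(9*sqrt(17969) + 1567)^(1/3) + 100/(9*sqrt(17969) + 1567)^(1/3))/42) + C3*exp(-b*(100/(9*sqrt(17969) + 1567)^(1/3) + 10 + (9*sqrt(17969) + 1567)^(1/3))/21) - 28*b^2/9 + 21*b/2 + 1960/27


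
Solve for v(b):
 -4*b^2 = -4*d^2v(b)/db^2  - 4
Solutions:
 v(b) = C1 + C2*b + b^4/12 - b^2/2


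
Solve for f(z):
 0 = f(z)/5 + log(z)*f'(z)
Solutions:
 f(z) = C1*exp(-li(z)/5)


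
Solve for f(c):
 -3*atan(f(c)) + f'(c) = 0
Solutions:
 Integral(1/atan(_y), (_y, f(c))) = C1 + 3*c


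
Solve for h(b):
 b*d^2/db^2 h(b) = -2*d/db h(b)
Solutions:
 h(b) = C1 + C2/b


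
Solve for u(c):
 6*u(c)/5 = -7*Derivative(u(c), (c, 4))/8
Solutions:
 u(c) = (C1*sin(sqrt(2)*3^(1/4)*35^(3/4)*c/35) + C2*cos(sqrt(2)*3^(1/4)*35^(3/4)*c/35))*exp(-sqrt(2)*3^(1/4)*35^(3/4)*c/35) + (C3*sin(sqrt(2)*3^(1/4)*35^(3/4)*c/35) + C4*cos(sqrt(2)*3^(1/4)*35^(3/4)*c/35))*exp(sqrt(2)*3^(1/4)*35^(3/4)*c/35)


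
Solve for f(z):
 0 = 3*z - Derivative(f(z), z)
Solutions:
 f(z) = C1 + 3*z^2/2


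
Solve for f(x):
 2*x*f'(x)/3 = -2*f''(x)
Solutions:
 f(x) = C1 + C2*erf(sqrt(6)*x/6)


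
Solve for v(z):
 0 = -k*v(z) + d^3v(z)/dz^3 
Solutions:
 v(z) = C1*exp(k^(1/3)*z) + C2*exp(k^(1/3)*z*(-1 + sqrt(3)*I)/2) + C3*exp(-k^(1/3)*z*(1 + sqrt(3)*I)/2)


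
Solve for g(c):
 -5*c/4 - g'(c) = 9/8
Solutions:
 g(c) = C1 - 5*c^2/8 - 9*c/8


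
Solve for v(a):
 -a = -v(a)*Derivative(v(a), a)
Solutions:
 v(a) = -sqrt(C1 + a^2)
 v(a) = sqrt(C1 + a^2)


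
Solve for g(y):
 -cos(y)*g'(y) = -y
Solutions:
 g(y) = C1 + Integral(y/cos(y), y)


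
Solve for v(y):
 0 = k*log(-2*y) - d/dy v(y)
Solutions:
 v(y) = C1 + k*y*log(-y) + k*y*(-1 + log(2))


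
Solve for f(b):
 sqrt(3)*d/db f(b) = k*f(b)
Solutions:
 f(b) = C1*exp(sqrt(3)*b*k/3)


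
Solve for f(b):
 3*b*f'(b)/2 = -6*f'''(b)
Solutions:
 f(b) = C1 + Integral(C2*airyai(-2^(1/3)*b/2) + C3*airybi(-2^(1/3)*b/2), b)


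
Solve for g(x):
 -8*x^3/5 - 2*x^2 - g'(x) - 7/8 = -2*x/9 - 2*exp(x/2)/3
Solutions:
 g(x) = C1 - 2*x^4/5 - 2*x^3/3 + x^2/9 - 7*x/8 + 4*exp(x/2)/3


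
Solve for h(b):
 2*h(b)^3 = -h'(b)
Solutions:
 h(b) = -sqrt(2)*sqrt(-1/(C1 - 2*b))/2
 h(b) = sqrt(2)*sqrt(-1/(C1 - 2*b))/2


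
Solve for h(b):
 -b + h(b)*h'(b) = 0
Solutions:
 h(b) = -sqrt(C1 + b^2)
 h(b) = sqrt(C1 + b^2)


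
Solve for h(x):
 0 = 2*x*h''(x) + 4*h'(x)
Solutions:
 h(x) = C1 + C2/x


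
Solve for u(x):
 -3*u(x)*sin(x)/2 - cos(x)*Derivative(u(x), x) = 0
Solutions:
 u(x) = C1*cos(x)^(3/2)


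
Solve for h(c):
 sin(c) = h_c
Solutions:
 h(c) = C1 - cos(c)


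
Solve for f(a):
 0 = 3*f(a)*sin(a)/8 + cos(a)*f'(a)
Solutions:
 f(a) = C1*cos(a)^(3/8)


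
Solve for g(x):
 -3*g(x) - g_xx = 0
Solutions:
 g(x) = C1*sin(sqrt(3)*x) + C2*cos(sqrt(3)*x)


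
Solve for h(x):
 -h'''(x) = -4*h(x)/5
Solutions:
 h(x) = C3*exp(10^(2/3)*x/5) + (C1*sin(10^(2/3)*sqrt(3)*x/10) + C2*cos(10^(2/3)*sqrt(3)*x/10))*exp(-10^(2/3)*x/10)


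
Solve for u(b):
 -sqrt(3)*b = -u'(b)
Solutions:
 u(b) = C1 + sqrt(3)*b^2/2


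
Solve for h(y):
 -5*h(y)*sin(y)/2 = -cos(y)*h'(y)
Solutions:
 h(y) = C1/cos(y)^(5/2)


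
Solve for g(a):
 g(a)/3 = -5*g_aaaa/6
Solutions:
 g(a) = (C1*sin(10^(3/4)*a/10) + C2*cos(10^(3/4)*a/10))*exp(-10^(3/4)*a/10) + (C3*sin(10^(3/4)*a/10) + C4*cos(10^(3/4)*a/10))*exp(10^(3/4)*a/10)


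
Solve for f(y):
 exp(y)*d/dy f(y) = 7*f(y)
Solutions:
 f(y) = C1*exp(-7*exp(-y))


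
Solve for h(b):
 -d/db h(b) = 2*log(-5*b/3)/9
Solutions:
 h(b) = C1 - 2*b*log(-b)/9 + 2*b*(-log(5) + 1 + log(3))/9


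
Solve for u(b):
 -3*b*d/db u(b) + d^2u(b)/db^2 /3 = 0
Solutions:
 u(b) = C1 + C2*erfi(3*sqrt(2)*b/2)


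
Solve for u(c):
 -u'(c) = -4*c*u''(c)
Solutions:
 u(c) = C1 + C2*c^(5/4)


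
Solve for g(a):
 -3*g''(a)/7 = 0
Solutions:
 g(a) = C1 + C2*a


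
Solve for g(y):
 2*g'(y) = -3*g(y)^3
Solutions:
 g(y) = -sqrt(-1/(C1 - 3*y))
 g(y) = sqrt(-1/(C1 - 3*y))


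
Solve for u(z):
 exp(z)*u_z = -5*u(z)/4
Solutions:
 u(z) = C1*exp(5*exp(-z)/4)


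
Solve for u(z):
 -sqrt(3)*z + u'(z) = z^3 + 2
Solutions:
 u(z) = C1 + z^4/4 + sqrt(3)*z^2/2 + 2*z


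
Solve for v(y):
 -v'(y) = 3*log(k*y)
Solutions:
 v(y) = C1 - 3*y*log(k*y) + 3*y


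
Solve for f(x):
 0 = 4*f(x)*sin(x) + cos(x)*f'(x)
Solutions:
 f(x) = C1*cos(x)^4


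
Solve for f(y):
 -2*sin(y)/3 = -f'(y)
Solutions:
 f(y) = C1 - 2*cos(y)/3


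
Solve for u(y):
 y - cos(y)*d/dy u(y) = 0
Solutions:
 u(y) = C1 + Integral(y/cos(y), y)


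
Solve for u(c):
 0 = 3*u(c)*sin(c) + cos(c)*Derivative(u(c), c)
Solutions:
 u(c) = C1*cos(c)^3


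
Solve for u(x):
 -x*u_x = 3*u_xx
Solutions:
 u(x) = C1 + C2*erf(sqrt(6)*x/6)


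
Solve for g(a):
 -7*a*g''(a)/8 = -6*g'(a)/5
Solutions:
 g(a) = C1 + C2*a^(83/35)


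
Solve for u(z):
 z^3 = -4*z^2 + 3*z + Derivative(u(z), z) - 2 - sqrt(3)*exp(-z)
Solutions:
 u(z) = C1 + z^4/4 + 4*z^3/3 - 3*z^2/2 + 2*z - sqrt(3)*exp(-z)


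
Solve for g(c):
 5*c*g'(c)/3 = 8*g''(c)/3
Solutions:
 g(c) = C1 + C2*erfi(sqrt(5)*c/4)


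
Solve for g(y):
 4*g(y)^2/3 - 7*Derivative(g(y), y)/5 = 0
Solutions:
 g(y) = -21/(C1 + 20*y)


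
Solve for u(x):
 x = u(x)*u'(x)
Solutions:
 u(x) = -sqrt(C1 + x^2)
 u(x) = sqrt(C1 + x^2)


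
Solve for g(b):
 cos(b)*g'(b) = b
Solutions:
 g(b) = C1 + Integral(b/cos(b), b)


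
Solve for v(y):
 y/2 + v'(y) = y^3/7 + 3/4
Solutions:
 v(y) = C1 + y^4/28 - y^2/4 + 3*y/4


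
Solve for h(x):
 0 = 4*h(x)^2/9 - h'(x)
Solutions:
 h(x) = -9/(C1 + 4*x)


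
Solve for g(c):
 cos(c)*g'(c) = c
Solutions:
 g(c) = C1 + Integral(c/cos(c), c)


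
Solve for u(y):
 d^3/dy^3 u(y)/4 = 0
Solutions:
 u(y) = C1 + C2*y + C3*y^2


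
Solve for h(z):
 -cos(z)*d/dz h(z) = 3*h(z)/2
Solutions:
 h(z) = C1*(sin(z) - 1)^(3/4)/(sin(z) + 1)^(3/4)


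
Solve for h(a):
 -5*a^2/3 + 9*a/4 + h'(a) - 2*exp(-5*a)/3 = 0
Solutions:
 h(a) = C1 + 5*a^3/9 - 9*a^2/8 - 2*exp(-5*a)/15


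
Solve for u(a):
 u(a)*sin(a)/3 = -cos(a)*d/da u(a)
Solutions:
 u(a) = C1*cos(a)^(1/3)


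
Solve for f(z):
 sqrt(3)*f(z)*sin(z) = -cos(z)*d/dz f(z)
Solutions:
 f(z) = C1*cos(z)^(sqrt(3))


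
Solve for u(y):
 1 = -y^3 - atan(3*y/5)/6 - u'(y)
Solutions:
 u(y) = C1 - y^4/4 - y*atan(3*y/5)/6 - y + 5*log(9*y^2 + 25)/36


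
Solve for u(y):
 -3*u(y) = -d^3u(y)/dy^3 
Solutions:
 u(y) = C3*exp(3^(1/3)*y) + (C1*sin(3^(5/6)*y/2) + C2*cos(3^(5/6)*y/2))*exp(-3^(1/3)*y/2)


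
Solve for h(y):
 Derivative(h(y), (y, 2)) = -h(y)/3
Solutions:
 h(y) = C1*sin(sqrt(3)*y/3) + C2*cos(sqrt(3)*y/3)


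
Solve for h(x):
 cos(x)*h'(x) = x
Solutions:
 h(x) = C1 + Integral(x/cos(x), x)


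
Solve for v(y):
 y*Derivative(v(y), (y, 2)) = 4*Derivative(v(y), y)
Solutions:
 v(y) = C1 + C2*y^5


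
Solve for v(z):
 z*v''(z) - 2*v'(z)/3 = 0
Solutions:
 v(z) = C1 + C2*z^(5/3)


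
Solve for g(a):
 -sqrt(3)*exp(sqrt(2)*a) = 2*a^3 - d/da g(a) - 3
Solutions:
 g(a) = C1 + a^4/2 - 3*a + sqrt(6)*exp(sqrt(2)*a)/2


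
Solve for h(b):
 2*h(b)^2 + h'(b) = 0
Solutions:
 h(b) = 1/(C1 + 2*b)


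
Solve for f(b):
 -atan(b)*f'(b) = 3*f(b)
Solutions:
 f(b) = C1*exp(-3*Integral(1/atan(b), b))


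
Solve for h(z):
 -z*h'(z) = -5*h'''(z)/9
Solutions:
 h(z) = C1 + Integral(C2*airyai(15^(2/3)*z/5) + C3*airybi(15^(2/3)*z/5), z)


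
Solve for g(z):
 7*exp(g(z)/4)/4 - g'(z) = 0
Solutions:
 g(z) = 4*log(-1/(C1 + 7*z)) + 16*log(2)


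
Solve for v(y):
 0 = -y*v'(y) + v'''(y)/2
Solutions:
 v(y) = C1 + Integral(C2*airyai(2^(1/3)*y) + C3*airybi(2^(1/3)*y), y)


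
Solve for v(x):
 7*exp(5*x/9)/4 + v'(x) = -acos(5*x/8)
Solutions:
 v(x) = C1 - x*acos(5*x/8) + sqrt(64 - 25*x^2)/5 - 63*exp(5*x/9)/20


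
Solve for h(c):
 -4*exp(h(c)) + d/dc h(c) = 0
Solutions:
 h(c) = log(-1/(C1 + 4*c))


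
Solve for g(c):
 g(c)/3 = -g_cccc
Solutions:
 g(c) = (C1*sin(sqrt(2)*3^(3/4)*c/6) + C2*cos(sqrt(2)*3^(3/4)*c/6))*exp(-sqrt(2)*3^(3/4)*c/6) + (C3*sin(sqrt(2)*3^(3/4)*c/6) + C4*cos(sqrt(2)*3^(3/4)*c/6))*exp(sqrt(2)*3^(3/4)*c/6)


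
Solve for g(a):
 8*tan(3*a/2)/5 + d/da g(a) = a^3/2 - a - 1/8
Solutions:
 g(a) = C1 + a^4/8 - a^2/2 - a/8 + 16*log(cos(3*a/2))/15


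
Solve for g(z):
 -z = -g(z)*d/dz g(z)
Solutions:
 g(z) = -sqrt(C1 + z^2)
 g(z) = sqrt(C1 + z^2)


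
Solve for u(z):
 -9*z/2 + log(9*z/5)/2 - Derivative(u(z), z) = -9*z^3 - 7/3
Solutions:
 u(z) = C1 + 9*z^4/4 - 9*z^2/4 + z*log(z)/2 - z*log(5)/2 + z*log(3) + 11*z/6


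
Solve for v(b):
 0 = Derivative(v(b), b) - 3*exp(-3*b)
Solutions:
 v(b) = C1 - exp(-3*b)


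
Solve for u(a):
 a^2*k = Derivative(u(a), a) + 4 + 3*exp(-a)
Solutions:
 u(a) = C1 + a^3*k/3 - 4*a + 3*exp(-a)


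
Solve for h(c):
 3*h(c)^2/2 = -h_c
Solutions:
 h(c) = 2/(C1 + 3*c)


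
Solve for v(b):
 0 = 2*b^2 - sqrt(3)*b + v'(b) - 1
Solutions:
 v(b) = C1 - 2*b^3/3 + sqrt(3)*b^2/2 + b


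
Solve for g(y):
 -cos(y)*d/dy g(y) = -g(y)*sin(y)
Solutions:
 g(y) = C1/cos(y)


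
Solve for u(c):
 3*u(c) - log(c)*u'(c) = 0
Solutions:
 u(c) = C1*exp(3*li(c))


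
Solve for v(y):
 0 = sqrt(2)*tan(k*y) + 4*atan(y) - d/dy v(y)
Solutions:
 v(y) = C1 + 4*y*atan(y) + sqrt(2)*Piecewise((-log(cos(k*y))/k, Ne(k, 0)), (0, True)) - 2*log(y^2 + 1)


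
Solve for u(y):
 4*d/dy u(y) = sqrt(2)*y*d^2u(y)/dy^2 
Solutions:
 u(y) = C1 + C2*y^(1 + 2*sqrt(2))


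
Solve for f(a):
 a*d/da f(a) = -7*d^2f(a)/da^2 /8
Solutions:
 f(a) = C1 + C2*erf(2*sqrt(7)*a/7)


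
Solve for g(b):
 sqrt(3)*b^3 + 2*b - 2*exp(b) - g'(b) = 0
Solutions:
 g(b) = C1 + sqrt(3)*b^4/4 + b^2 - 2*exp(b)


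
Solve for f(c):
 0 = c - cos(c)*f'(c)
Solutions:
 f(c) = C1 + Integral(c/cos(c), c)


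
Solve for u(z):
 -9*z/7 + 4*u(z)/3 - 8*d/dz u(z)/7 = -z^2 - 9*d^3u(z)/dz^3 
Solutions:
 u(z) = C1*exp(2^(1/3)*z*(4*2^(1/3)/(sqrt(191793)/441 + 1)^(1/3) + 21*(sqrt(191793)/441 + 1)^(1/3))/126)*sin(sqrt(3)*z*(-21*(2*sqrt(191793)/441 + 2)^(1/3) + 8/(2*sqrt(191793)/441 + 2)^(1/3))/126) + C2*exp(2^(1/3)*z*(4*2^(1/3)/(sqrt(191793)/441 + 1)^(1/3) + 21*(sqrt(191793)/441 + 1)^(1/3))/126)*cos(sqrt(3)*z*(-21*(2*sqrt(191793)/441 + 2)^(1/3) + 8/(2*sqrt(191793)/441 + 2)^(1/3))/126) + C3*exp(-2^(1/3)*z*(4*2^(1/3)/(sqrt(191793)/441 + 1)^(1/3) + 21*(sqrt(191793)/441 + 1)^(1/3))/63) - 3*z^2/4 - 9*z/28 - 27/98


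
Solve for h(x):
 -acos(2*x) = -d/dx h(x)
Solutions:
 h(x) = C1 + x*acos(2*x) - sqrt(1 - 4*x^2)/2


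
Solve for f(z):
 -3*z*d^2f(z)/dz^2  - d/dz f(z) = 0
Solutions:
 f(z) = C1 + C2*z^(2/3)


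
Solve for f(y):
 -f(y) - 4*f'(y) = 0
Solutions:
 f(y) = C1*exp(-y/4)


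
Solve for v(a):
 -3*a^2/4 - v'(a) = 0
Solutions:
 v(a) = C1 - a^3/4


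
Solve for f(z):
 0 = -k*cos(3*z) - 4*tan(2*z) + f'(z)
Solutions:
 f(z) = C1 + k*sin(3*z)/3 - 2*log(cos(2*z))


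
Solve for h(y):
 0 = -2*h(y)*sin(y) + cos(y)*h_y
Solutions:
 h(y) = C1/cos(y)^2


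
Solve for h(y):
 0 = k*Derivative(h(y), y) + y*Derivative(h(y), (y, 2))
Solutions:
 h(y) = C1 + y^(1 - re(k))*(C2*sin(log(y)*Abs(im(k))) + C3*cos(log(y)*im(k)))


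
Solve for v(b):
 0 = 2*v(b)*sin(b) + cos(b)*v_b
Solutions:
 v(b) = C1*cos(b)^2


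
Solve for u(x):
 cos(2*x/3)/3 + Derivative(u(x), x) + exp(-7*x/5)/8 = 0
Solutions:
 u(x) = C1 - sin(2*x/3)/2 + 5*exp(-7*x/5)/56


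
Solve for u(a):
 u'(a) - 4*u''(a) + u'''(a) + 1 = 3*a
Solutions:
 u(a) = C1 + C2*exp(a*(2 - sqrt(3))) + C3*exp(a*(sqrt(3) + 2)) + 3*a^2/2 + 11*a


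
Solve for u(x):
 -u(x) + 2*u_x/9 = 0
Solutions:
 u(x) = C1*exp(9*x/2)


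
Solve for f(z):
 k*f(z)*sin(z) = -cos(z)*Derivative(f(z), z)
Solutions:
 f(z) = C1*exp(k*log(cos(z)))


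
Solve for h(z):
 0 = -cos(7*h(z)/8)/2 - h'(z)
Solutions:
 z/2 - 4*log(sin(7*h(z)/8) - 1)/7 + 4*log(sin(7*h(z)/8) + 1)/7 = C1


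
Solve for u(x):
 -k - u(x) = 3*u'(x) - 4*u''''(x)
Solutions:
 u(x) = C1*exp(x*(-4 - (1 + 3*sqrt(57))^(1/3) + 8/(1 + 3*sqrt(57))^(1/3))/12)*sin(sqrt(3)*x*(8/(1 + 3*sqrt(57))^(1/3) + (1 + 3*sqrt(57))^(1/3))/12) + C2*exp(x*(-4 - (1 + 3*sqrt(57))^(1/3) + 8/(1 + 3*sqrt(57))^(1/3))/12)*cos(sqrt(3)*x*(8/(1 + 3*sqrt(57))^(1/3) + (1 + 3*sqrt(57))^(1/3))/12) + C3*exp(x) + C4*exp(x*(-8/(1 + 3*sqrt(57))^(1/3) - 2 + (1 + 3*sqrt(57))^(1/3))/6) - k


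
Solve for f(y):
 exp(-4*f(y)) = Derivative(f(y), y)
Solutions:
 f(y) = log(-I*(C1 + 4*y)^(1/4))
 f(y) = log(I*(C1 + 4*y)^(1/4))
 f(y) = log(-(C1 + 4*y)^(1/4))
 f(y) = log(C1 + 4*y)/4


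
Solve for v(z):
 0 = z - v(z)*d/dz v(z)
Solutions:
 v(z) = -sqrt(C1 + z^2)
 v(z) = sqrt(C1 + z^2)


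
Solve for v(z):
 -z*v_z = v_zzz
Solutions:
 v(z) = C1 + Integral(C2*airyai(-z) + C3*airybi(-z), z)


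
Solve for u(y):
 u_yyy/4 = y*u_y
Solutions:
 u(y) = C1 + Integral(C2*airyai(2^(2/3)*y) + C3*airybi(2^(2/3)*y), y)


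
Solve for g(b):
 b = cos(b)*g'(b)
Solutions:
 g(b) = C1 + Integral(b/cos(b), b)


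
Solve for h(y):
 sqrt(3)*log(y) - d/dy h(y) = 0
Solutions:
 h(y) = C1 + sqrt(3)*y*log(y) - sqrt(3)*y


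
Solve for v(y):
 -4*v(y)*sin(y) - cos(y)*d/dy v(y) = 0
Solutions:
 v(y) = C1*cos(y)^4


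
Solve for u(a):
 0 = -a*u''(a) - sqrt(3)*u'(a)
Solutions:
 u(a) = C1 + C2*a^(1 - sqrt(3))


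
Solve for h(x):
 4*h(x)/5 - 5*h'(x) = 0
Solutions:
 h(x) = C1*exp(4*x/25)


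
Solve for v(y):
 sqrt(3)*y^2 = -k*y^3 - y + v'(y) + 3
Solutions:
 v(y) = C1 + k*y^4/4 + sqrt(3)*y^3/3 + y^2/2 - 3*y


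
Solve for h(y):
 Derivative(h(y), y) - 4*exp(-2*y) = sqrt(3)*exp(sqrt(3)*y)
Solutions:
 h(y) = C1 + exp(sqrt(3)*y) - 2*exp(-2*y)


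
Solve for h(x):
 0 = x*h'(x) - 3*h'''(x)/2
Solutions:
 h(x) = C1 + Integral(C2*airyai(2^(1/3)*3^(2/3)*x/3) + C3*airybi(2^(1/3)*3^(2/3)*x/3), x)


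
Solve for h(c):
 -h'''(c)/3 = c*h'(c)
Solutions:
 h(c) = C1 + Integral(C2*airyai(-3^(1/3)*c) + C3*airybi(-3^(1/3)*c), c)


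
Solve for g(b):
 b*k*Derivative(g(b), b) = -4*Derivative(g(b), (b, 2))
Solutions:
 g(b) = Piecewise((-sqrt(2)*sqrt(pi)*C1*erf(sqrt(2)*b*sqrt(k)/4)/sqrt(k) - C2, (k > 0) | (k < 0)), (-C1*b - C2, True))


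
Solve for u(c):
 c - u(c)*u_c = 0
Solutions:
 u(c) = -sqrt(C1 + c^2)
 u(c) = sqrt(C1 + c^2)


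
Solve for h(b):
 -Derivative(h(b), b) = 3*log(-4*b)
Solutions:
 h(b) = C1 - 3*b*log(-b) + 3*b*(1 - 2*log(2))


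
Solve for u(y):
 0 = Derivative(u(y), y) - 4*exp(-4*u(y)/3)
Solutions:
 u(y) = 3*log(-I*(C1 + 16*y/3)^(1/4))
 u(y) = 3*log(I*(C1 + 16*y/3)^(1/4))
 u(y) = 3*log(-(C1 + 16*y/3)^(1/4))
 u(y) = 3*log(C1 + 16*y/3)/4


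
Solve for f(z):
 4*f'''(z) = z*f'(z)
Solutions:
 f(z) = C1 + Integral(C2*airyai(2^(1/3)*z/2) + C3*airybi(2^(1/3)*z/2), z)


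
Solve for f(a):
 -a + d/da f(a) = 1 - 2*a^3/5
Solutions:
 f(a) = C1 - a^4/10 + a^2/2 + a


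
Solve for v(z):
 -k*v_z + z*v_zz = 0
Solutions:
 v(z) = C1 + z^(re(k) + 1)*(C2*sin(log(z)*Abs(im(k))) + C3*cos(log(z)*im(k)))


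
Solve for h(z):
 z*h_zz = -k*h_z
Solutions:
 h(z) = C1 + z^(1 - re(k))*(C2*sin(log(z)*Abs(im(k))) + C3*cos(log(z)*im(k)))


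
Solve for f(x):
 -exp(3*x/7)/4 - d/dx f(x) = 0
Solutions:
 f(x) = C1 - 7*exp(3*x/7)/12


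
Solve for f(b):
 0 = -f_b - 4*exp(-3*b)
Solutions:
 f(b) = C1 + 4*exp(-3*b)/3


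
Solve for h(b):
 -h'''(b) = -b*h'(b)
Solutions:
 h(b) = C1 + Integral(C2*airyai(b) + C3*airybi(b), b)


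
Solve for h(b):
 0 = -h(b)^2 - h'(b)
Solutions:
 h(b) = 1/(C1 + b)


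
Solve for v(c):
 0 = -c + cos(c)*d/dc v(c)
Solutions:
 v(c) = C1 + Integral(c/cos(c), c)


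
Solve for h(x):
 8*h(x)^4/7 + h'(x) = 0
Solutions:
 h(x) = 7^(1/3)*(1/(C1 + 24*x))^(1/3)
 h(x) = 7^(1/3)*(-3^(2/3) - 3*3^(1/6)*I)*(1/(C1 + 8*x))^(1/3)/6
 h(x) = 7^(1/3)*(-3^(2/3) + 3*3^(1/6)*I)*(1/(C1 + 8*x))^(1/3)/6


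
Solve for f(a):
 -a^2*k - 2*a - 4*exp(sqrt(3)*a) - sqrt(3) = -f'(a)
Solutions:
 f(a) = C1 + a^3*k/3 + a^2 + sqrt(3)*a + 4*sqrt(3)*exp(sqrt(3)*a)/3


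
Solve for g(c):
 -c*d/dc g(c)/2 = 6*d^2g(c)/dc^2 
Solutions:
 g(c) = C1 + C2*erf(sqrt(6)*c/12)


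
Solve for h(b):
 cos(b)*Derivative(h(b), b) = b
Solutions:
 h(b) = C1 + Integral(b/cos(b), b)


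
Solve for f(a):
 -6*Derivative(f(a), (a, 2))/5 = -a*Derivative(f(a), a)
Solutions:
 f(a) = C1 + C2*erfi(sqrt(15)*a/6)


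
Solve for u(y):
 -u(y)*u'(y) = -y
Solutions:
 u(y) = -sqrt(C1 + y^2)
 u(y) = sqrt(C1 + y^2)


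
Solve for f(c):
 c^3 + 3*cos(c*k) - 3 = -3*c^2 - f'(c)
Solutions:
 f(c) = C1 - c^4/4 - c^3 + 3*c - 3*sin(c*k)/k


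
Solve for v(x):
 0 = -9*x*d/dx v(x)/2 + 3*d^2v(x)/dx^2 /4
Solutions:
 v(x) = C1 + C2*erfi(sqrt(3)*x)


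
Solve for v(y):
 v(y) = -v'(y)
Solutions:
 v(y) = C1*exp(-y)


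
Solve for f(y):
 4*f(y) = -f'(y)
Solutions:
 f(y) = C1*exp(-4*y)


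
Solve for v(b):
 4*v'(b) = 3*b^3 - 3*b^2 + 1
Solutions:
 v(b) = C1 + 3*b^4/16 - b^3/4 + b/4


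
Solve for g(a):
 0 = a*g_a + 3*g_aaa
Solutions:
 g(a) = C1 + Integral(C2*airyai(-3^(2/3)*a/3) + C3*airybi(-3^(2/3)*a/3), a)


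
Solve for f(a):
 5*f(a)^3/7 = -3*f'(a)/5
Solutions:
 f(a) = -sqrt(42)*sqrt(-1/(C1 - 25*a))/2
 f(a) = sqrt(42)*sqrt(-1/(C1 - 25*a))/2


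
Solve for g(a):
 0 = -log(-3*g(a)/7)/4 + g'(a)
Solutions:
 -4*Integral(1/(log(-_y) - log(7) + log(3)), (_y, g(a))) = C1 - a


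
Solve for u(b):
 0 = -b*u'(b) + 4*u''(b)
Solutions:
 u(b) = C1 + C2*erfi(sqrt(2)*b/4)


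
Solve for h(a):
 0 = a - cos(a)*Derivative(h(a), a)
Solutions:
 h(a) = C1 + Integral(a/cos(a), a)


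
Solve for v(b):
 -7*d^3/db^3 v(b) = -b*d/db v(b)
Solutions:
 v(b) = C1 + Integral(C2*airyai(7^(2/3)*b/7) + C3*airybi(7^(2/3)*b/7), b)


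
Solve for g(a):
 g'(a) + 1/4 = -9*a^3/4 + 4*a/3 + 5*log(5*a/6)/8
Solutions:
 g(a) = C1 - 9*a^4/16 + 2*a^2/3 + 5*a*log(a)/8 - 5*a*log(6)/8 - 7*a/8 + 5*a*log(5)/8


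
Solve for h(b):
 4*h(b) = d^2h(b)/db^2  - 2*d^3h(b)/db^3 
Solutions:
 h(b) = C1*exp(b*((12*sqrt(321) + 215)^(-1/3) + 2 + (12*sqrt(321) + 215)^(1/3))/12)*sin(sqrt(3)*b*(-(12*sqrt(321) + 215)^(1/3) + (12*sqrt(321) + 215)^(-1/3))/12) + C2*exp(b*((12*sqrt(321) + 215)^(-1/3) + 2 + (12*sqrt(321) + 215)^(1/3))/12)*cos(sqrt(3)*b*(-(12*sqrt(321) + 215)^(1/3) + (12*sqrt(321) + 215)^(-1/3))/12) + C3*exp(b*(-(12*sqrt(321) + 215)^(1/3) - 1/(12*sqrt(321) + 215)^(1/3) + 1)/6)


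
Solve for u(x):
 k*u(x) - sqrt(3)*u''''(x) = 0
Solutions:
 u(x) = C1*exp(-3^(7/8)*k^(1/4)*x/3) + C2*exp(3^(7/8)*k^(1/4)*x/3) + C3*exp(-3^(7/8)*I*k^(1/4)*x/3) + C4*exp(3^(7/8)*I*k^(1/4)*x/3)


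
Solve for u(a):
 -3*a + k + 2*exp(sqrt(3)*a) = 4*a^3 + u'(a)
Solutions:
 u(a) = C1 - a^4 - 3*a^2/2 + a*k + 2*sqrt(3)*exp(sqrt(3)*a)/3


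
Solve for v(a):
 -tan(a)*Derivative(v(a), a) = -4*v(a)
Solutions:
 v(a) = C1*sin(a)^4


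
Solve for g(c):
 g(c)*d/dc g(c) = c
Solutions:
 g(c) = -sqrt(C1 + c^2)
 g(c) = sqrt(C1 + c^2)


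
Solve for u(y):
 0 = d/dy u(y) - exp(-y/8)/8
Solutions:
 u(y) = C1 - 1/exp(y)^(1/8)


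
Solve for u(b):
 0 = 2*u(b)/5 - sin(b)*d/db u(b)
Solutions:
 u(b) = C1*(cos(b) - 1)^(1/5)/(cos(b) + 1)^(1/5)


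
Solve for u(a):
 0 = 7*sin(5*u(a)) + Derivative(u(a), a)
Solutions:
 u(a) = -acos((-C1 - exp(70*a))/(C1 - exp(70*a)))/5 + 2*pi/5
 u(a) = acos((-C1 - exp(70*a))/(C1 - exp(70*a)))/5


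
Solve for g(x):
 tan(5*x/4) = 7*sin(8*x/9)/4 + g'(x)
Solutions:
 g(x) = C1 - 4*log(cos(5*x/4))/5 + 63*cos(8*x/9)/32


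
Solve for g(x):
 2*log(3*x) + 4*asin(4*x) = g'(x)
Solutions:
 g(x) = C1 + 2*x*log(x) + 4*x*asin(4*x) - 2*x + 2*x*log(3) + sqrt(1 - 16*x^2)


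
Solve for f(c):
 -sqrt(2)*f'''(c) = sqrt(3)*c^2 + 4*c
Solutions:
 f(c) = C1 + C2*c + C3*c^2 - sqrt(6)*c^5/120 - sqrt(2)*c^4/12


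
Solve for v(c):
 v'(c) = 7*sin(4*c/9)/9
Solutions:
 v(c) = C1 - 7*cos(4*c/9)/4


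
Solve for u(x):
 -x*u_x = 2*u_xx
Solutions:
 u(x) = C1 + C2*erf(x/2)


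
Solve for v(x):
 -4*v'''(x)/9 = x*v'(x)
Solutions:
 v(x) = C1 + Integral(C2*airyai(-2^(1/3)*3^(2/3)*x/2) + C3*airybi(-2^(1/3)*3^(2/3)*x/2), x)


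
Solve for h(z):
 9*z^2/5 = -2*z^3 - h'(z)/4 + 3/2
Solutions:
 h(z) = C1 - 2*z^4 - 12*z^3/5 + 6*z


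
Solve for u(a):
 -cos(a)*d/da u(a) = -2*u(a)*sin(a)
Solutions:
 u(a) = C1/cos(a)^2


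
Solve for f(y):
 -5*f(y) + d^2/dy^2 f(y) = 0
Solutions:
 f(y) = C1*exp(-sqrt(5)*y) + C2*exp(sqrt(5)*y)


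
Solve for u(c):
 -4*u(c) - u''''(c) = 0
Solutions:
 u(c) = (C1*sin(c) + C2*cos(c))*exp(-c) + (C3*sin(c) + C4*cos(c))*exp(c)


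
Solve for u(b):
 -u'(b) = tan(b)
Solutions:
 u(b) = C1 + log(cos(b))


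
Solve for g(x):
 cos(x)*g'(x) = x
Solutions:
 g(x) = C1 + Integral(x/cos(x), x)


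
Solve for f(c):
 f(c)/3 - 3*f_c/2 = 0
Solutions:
 f(c) = C1*exp(2*c/9)


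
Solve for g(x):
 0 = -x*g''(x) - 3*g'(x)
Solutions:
 g(x) = C1 + C2/x^2


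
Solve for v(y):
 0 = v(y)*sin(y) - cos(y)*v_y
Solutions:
 v(y) = C1/cos(y)


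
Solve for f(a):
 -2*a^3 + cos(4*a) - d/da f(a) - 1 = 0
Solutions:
 f(a) = C1 - a^4/2 - a + sin(4*a)/4


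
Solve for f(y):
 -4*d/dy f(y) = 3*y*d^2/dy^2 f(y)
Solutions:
 f(y) = C1 + C2/y^(1/3)


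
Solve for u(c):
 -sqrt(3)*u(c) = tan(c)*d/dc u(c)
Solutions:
 u(c) = C1/sin(c)^(sqrt(3))


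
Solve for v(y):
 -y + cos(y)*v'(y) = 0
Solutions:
 v(y) = C1 + Integral(y/cos(y), y)


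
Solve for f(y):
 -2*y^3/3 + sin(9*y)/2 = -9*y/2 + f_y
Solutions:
 f(y) = C1 - y^4/6 + 9*y^2/4 - cos(9*y)/18


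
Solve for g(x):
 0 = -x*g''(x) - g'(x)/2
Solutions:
 g(x) = C1 + C2*sqrt(x)


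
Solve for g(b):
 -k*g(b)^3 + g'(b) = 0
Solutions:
 g(b) = -sqrt(2)*sqrt(-1/(C1 + b*k))/2
 g(b) = sqrt(2)*sqrt(-1/(C1 + b*k))/2


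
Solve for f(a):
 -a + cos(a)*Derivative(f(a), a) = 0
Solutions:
 f(a) = C1 + Integral(a/cos(a), a)


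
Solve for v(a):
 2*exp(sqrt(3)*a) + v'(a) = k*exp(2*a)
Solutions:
 v(a) = C1 + k*exp(2*a)/2 - 2*sqrt(3)*exp(sqrt(3)*a)/3


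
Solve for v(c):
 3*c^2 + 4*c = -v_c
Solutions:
 v(c) = C1 - c^3 - 2*c^2


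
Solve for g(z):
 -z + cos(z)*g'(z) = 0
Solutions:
 g(z) = C1 + Integral(z/cos(z), z)


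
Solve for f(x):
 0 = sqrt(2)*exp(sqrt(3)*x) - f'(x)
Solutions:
 f(x) = C1 + sqrt(6)*exp(sqrt(3)*x)/3


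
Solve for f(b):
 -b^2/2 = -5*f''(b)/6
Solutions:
 f(b) = C1 + C2*b + b^4/20


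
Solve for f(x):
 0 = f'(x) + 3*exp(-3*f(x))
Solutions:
 f(x) = log(C1 - 9*x)/3
 f(x) = log((-3^(1/3) - 3^(5/6)*I)*(C1 - 3*x)^(1/3)/2)
 f(x) = log((-3^(1/3) + 3^(5/6)*I)*(C1 - 3*x)^(1/3)/2)


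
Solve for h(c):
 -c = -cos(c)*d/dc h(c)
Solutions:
 h(c) = C1 + Integral(c/cos(c), c)


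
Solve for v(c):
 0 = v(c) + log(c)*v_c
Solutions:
 v(c) = C1*exp(-li(c))


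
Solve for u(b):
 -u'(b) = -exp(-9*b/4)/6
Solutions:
 u(b) = C1 - 2*exp(-9*b/4)/27


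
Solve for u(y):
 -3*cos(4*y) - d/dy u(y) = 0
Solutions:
 u(y) = C1 - 3*sin(4*y)/4


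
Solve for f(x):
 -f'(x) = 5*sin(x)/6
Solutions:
 f(x) = C1 + 5*cos(x)/6


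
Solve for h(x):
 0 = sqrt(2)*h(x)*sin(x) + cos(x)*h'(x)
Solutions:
 h(x) = C1*cos(x)^(sqrt(2))


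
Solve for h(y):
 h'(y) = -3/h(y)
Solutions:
 h(y) = -sqrt(C1 - 6*y)
 h(y) = sqrt(C1 - 6*y)


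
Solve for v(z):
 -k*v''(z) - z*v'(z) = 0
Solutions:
 v(z) = C1 + C2*sqrt(k)*erf(sqrt(2)*z*sqrt(1/k)/2)


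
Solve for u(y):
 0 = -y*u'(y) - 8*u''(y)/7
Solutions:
 u(y) = C1 + C2*erf(sqrt(7)*y/4)


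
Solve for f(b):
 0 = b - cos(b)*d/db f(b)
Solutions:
 f(b) = C1 + Integral(b/cos(b), b)


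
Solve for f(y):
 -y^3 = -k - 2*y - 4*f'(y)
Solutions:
 f(y) = C1 - k*y/4 + y^4/16 - y^2/4


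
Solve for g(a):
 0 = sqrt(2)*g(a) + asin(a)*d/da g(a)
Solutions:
 g(a) = C1*exp(-sqrt(2)*Integral(1/asin(a), a))


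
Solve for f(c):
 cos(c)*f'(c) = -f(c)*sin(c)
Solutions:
 f(c) = C1*cos(c)


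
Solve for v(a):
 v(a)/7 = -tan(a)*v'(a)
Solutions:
 v(a) = C1/sin(a)^(1/7)


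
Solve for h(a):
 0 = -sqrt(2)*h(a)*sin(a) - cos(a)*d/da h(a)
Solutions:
 h(a) = C1*cos(a)^(sqrt(2))


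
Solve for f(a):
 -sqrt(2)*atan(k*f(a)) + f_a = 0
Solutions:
 Integral(1/atan(_y*k), (_y, f(a))) = C1 + sqrt(2)*a


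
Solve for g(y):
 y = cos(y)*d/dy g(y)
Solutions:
 g(y) = C1 + Integral(y/cos(y), y)


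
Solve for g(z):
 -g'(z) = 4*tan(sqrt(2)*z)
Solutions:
 g(z) = C1 + 2*sqrt(2)*log(cos(sqrt(2)*z))


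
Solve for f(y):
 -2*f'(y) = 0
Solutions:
 f(y) = C1


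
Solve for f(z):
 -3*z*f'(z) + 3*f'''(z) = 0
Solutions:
 f(z) = C1 + Integral(C2*airyai(z) + C3*airybi(z), z)


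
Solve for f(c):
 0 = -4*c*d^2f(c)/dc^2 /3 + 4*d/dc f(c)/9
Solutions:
 f(c) = C1 + C2*c^(4/3)


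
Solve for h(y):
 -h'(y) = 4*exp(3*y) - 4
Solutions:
 h(y) = C1 + 4*y - 4*exp(3*y)/3


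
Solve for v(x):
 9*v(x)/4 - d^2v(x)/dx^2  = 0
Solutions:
 v(x) = C1*exp(-3*x/2) + C2*exp(3*x/2)


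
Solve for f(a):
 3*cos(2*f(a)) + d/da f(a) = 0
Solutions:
 f(a) = -asin((C1 + exp(12*a))/(C1 - exp(12*a)))/2 + pi/2
 f(a) = asin((C1 + exp(12*a))/(C1 - exp(12*a)))/2


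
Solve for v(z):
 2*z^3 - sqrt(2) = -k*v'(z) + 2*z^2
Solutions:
 v(z) = C1 - z^4/(2*k) + 2*z^3/(3*k) + sqrt(2)*z/k


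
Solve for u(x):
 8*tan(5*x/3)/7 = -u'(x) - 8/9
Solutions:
 u(x) = C1 - 8*x/9 + 24*log(cos(5*x/3))/35


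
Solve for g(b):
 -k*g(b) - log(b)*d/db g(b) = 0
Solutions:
 g(b) = C1*exp(-k*li(b))


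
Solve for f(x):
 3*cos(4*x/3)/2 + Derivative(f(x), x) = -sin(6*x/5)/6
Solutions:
 f(x) = C1 - 9*sin(4*x/3)/8 + 5*cos(6*x/5)/36


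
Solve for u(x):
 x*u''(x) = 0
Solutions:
 u(x) = C1 + C2*x


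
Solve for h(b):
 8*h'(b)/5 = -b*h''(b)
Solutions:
 h(b) = C1 + C2/b^(3/5)


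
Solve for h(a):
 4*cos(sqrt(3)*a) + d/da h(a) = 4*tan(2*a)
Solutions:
 h(a) = C1 - 2*log(cos(2*a)) - 4*sqrt(3)*sin(sqrt(3)*a)/3


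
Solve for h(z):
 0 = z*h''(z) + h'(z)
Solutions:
 h(z) = C1 + C2*log(z)


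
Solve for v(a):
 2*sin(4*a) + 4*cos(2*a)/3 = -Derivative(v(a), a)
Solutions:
 v(a) = C1 - 2*sin(2*a)/3 + cos(4*a)/2


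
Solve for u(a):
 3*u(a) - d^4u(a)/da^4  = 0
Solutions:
 u(a) = C1*exp(-3^(1/4)*a) + C2*exp(3^(1/4)*a) + C3*sin(3^(1/4)*a) + C4*cos(3^(1/4)*a)


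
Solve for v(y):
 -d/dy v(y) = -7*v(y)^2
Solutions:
 v(y) = -1/(C1 + 7*y)


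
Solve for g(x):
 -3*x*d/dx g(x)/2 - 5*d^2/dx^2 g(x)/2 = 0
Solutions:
 g(x) = C1 + C2*erf(sqrt(30)*x/10)


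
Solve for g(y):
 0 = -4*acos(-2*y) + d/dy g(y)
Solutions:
 g(y) = C1 + 4*y*acos(-2*y) + 2*sqrt(1 - 4*y^2)


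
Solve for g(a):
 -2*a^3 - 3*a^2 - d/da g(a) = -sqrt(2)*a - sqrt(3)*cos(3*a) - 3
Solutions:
 g(a) = C1 - a^4/2 - a^3 + sqrt(2)*a^2/2 + 3*a + sqrt(3)*sin(3*a)/3


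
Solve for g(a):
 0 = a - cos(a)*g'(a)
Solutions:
 g(a) = C1 + Integral(a/cos(a), a)


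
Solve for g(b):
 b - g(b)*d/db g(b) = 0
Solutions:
 g(b) = -sqrt(C1 + b^2)
 g(b) = sqrt(C1 + b^2)


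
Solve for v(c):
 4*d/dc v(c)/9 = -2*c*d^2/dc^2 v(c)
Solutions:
 v(c) = C1 + C2*c^(7/9)


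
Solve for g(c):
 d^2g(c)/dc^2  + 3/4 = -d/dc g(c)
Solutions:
 g(c) = C1 + C2*exp(-c) - 3*c/4


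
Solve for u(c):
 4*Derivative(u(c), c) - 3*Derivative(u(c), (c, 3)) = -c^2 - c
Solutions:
 u(c) = C1 + C2*exp(-2*sqrt(3)*c/3) + C3*exp(2*sqrt(3)*c/3) - c^3/12 - c^2/8 - 3*c/8


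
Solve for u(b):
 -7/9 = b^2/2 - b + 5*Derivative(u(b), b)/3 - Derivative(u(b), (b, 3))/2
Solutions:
 u(b) = C1 + C2*exp(-sqrt(30)*b/3) + C3*exp(sqrt(30)*b/3) - b^3/10 + 3*b^2/10 - 97*b/150


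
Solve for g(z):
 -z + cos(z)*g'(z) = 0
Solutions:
 g(z) = C1 + Integral(z/cos(z), z)


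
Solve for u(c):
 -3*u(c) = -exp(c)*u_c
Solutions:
 u(c) = C1*exp(-3*exp(-c))


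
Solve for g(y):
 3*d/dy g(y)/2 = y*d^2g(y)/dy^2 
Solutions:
 g(y) = C1 + C2*y^(5/2)


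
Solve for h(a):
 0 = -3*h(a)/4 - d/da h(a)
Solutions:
 h(a) = C1*exp(-3*a/4)


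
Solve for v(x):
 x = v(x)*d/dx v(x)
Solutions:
 v(x) = -sqrt(C1 + x^2)
 v(x) = sqrt(C1 + x^2)


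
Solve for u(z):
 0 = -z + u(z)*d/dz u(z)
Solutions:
 u(z) = -sqrt(C1 + z^2)
 u(z) = sqrt(C1 + z^2)


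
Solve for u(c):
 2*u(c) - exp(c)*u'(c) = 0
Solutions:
 u(c) = C1*exp(-2*exp(-c))


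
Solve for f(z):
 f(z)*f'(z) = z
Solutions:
 f(z) = -sqrt(C1 + z^2)
 f(z) = sqrt(C1 + z^2)


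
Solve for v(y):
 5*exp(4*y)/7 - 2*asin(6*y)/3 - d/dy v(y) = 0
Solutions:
 v(y) = C1 - 2*y*asin(6*y)/3 - sqrt(1 - 36*y^2)/9 + 5*exp(4*y)/28


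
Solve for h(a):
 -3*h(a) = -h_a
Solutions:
 h(a) = C1*exp(3*a)


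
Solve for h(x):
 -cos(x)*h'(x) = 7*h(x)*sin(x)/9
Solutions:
 h(x) = C1*cos(x)^(7/9)


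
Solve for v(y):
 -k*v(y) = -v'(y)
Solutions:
 v(y) = C1*exp(k*y)


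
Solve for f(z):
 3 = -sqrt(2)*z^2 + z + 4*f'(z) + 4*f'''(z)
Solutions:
 f(z) = C1 + C2*sin(z) + C3*cos(z) + sqrt(2)*z^3/12 - z^2/8 - sqrt(2)*z/2 + 3*z/4


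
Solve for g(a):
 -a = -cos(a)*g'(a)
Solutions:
 g(a) = C1 + Integral(a/cos(a), a)


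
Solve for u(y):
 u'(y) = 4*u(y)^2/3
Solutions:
 u(y) = -3/(C1 + 4*y)


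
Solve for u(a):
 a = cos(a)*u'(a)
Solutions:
 u(a) = C1 + Integral(a/cos(a), a)


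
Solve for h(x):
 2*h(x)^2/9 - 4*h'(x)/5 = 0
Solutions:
 h(x) = -18/(C1 + 5*x)


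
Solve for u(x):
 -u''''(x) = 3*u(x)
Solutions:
 u(x) = (C1*sin(sqrt(2)*3^(1/4)*x/2) + C2*cos(sqrt(2)*3^(1/4)*x/2))*exp(-sqrt(2)*3^(1/4)*x/2) + (C3*sin(sqrt(2)*3^(1/4)*x/2) + C4*cos(sqrt(2)*3^(1/4)*x/2))*exp(sqrt(2)*3^(1/4)*x/2)


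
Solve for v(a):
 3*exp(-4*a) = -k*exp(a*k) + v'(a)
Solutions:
 v(a) = C1 + exp(a*k) - 3*exp(-4*a)/4


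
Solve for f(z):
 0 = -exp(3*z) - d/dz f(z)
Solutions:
 f(z) = C1 - exp(3*z)/3


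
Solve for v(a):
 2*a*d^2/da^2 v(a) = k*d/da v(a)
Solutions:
 v(a) = C1 + a^(re(k)/2 + 1)*(C2*sin(log(a)*Abs(im(k))/2) + C3*cos(log(a)*im(k)/2))


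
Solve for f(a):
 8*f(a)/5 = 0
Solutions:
 f(a) = 0


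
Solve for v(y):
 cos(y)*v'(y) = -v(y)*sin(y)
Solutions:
 v(y) = C1*cos(y)


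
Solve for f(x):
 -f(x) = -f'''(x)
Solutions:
 f(x) = C3*exp(x) + (C1*sin(sqrt(3)*x/2) + C2*cos(sqrt(3)*x/2))*exp(-x/2)


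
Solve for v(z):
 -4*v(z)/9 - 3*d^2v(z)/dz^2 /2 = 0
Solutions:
 v(z) = C1*sin(2*sqrt(6)*z/9) + C2*cos(2*sqrt(6)*z/9)


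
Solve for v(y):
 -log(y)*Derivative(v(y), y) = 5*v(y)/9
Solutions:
 v(y) = C1*exp(-5*li(y)/9)


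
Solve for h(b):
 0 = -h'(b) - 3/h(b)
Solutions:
 h(b) = -sqrt(C1 - 6*b)
 h(b) = sqrt(C1 - 6*b)


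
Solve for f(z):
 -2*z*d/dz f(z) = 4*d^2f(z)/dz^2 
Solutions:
 f(z) = C1 + C2*erf(z/2)


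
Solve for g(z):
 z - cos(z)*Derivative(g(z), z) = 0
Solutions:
 g(z) = C1 + Integral(z/cos(z), z)


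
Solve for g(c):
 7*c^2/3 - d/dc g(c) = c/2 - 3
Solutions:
 g(c) = C1 + 7*c^3/9 - c^2/4 + 3*c


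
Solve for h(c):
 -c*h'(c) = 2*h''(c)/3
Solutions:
 h(c) = C1 + C2*erf(sqrt(3)*c/2)


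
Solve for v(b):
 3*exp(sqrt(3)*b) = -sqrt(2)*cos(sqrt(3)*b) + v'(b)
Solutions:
 v(b) = C1 + sqrt(3)*exp(sqrt(3)*b) + sqrt(6)*sin(sqrt(3)*b)/3


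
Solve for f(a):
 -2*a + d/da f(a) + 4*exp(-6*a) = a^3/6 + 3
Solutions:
 f(a) = C1 + a^4/24 + a^2 + 3*a + 2*exp(-6*a)/3


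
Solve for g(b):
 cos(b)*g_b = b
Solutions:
 g(b) = C1 + Integral(b/cos(b), b)


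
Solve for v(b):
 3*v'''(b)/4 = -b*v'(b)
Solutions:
 v(b) = C1 + Integral(C2*airyai(-6^(2/3)*b/3) + C3*airybi(-6^(2/3)*b/3), b)


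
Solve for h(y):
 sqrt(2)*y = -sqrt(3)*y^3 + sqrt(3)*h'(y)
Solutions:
 h(y) = C1 + y^4/4 + sqrt(6)*y^2/6


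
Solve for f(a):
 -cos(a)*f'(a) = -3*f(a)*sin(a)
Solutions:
 f(a) = C1/cos(a)^3


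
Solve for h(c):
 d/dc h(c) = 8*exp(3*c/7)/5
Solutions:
 h(c) = C1 + 56*exp(3*c/7)/15


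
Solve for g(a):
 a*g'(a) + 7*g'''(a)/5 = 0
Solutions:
 g(a) = C1 + Integral(C2*airyai(-5^(1/3)*7^(2/3)*a/7) + C3*airybi(-5^(1/3)*7^(2/3)*a/7), a)


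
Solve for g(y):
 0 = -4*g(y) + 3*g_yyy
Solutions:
 g(y) = C3*exp(6^(2/3)*y/3) + (C1*sin(2^(2/3)*3^(1/6)*y/2) + C2*cos(2^(2/3)*3^(1/6)*y/2))*exp(-6^(2/3)*y/6)


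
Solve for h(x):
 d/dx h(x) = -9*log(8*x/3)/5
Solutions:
 h(x) = C1 - 9*x*log(x)/5 - 27*x*log(2)/5 + 9*x/5 + 9*x*log(3)/5


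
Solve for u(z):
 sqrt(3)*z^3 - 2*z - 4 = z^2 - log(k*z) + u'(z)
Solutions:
 u(z) = C1 + sqrt(3)*z^4/4 - z^3/3 - z^2 + z*log(k*z) - 5*z


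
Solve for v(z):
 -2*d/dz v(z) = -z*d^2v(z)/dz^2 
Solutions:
 v(z) = C1 + C2*z^3


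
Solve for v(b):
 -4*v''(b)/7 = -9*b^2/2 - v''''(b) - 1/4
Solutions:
 v(b) = C1 + C2*b + C3*exp(-2*sqrt(7)*b/7) + C4*exp(2*sqrt(7)*b/7) + 21*b^4/32 + 14*b^2


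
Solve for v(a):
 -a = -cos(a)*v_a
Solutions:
 v(a) = C1 + Integral(a/cos(a), a)


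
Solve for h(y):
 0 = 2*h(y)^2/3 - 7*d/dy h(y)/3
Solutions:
 h(y) = -7/(C1 + 2*y)


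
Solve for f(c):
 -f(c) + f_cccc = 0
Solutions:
 f(c) = C1*exp(-c) + C2*exp(c) + C3*sin(c) + C4*cos(c)


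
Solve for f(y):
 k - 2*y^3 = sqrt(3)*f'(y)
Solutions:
 f(y) = C1 + sqrt(3)*k*y/3 - sqrt(3)*y^4/6


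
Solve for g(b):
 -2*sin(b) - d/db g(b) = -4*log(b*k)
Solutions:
 g(b) = C1 + 4*b*log(b*k) - 4*b + 2*cos(b)


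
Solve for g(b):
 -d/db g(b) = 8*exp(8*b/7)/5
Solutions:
 g(b) = C1 - 7*exp(8*b/7)/5


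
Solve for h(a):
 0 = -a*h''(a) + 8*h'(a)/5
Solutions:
 h(a) = C1 + C2*a^(13/5)


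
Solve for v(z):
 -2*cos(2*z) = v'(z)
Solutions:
 v(z) = C1 - sin(2*z)


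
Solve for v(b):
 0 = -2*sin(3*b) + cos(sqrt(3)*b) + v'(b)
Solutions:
 v(b) = C1 - sqrt(3)*sin(sqrt(3)*b)/3 - 2*cos(3*b)/3


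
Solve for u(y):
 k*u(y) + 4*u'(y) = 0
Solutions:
 u(y) = C1*exp(-k*y/4)


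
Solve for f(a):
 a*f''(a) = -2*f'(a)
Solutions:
 f(a) = C1 + C2/a


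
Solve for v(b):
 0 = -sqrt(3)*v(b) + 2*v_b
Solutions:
 v(b) = C1*exp(sqrt(3)*b/2)


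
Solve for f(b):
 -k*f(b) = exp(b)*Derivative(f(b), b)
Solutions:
 f(b) = C1*exp(k*exp(-b))


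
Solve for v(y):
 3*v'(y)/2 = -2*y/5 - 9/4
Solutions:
 v(y) = C1 - 2*y^2/15 - 3*y/2


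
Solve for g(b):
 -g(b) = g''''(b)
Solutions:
 g(b) = (C1*sin(sqrt(2)*b/2) + C2*cos(sqrt(2)*b/2))*exp(-sqrt(2)*b/2) + (C3*sin(sqrt(2)*b/2) + C4*cos(sqrt(2)*b/2))*exp(sqrt(2)*b/2)


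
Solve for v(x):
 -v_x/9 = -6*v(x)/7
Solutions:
 v(x) = C1*exp(54*x/7)


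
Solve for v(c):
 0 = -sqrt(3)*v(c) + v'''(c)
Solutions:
 v(c) = C3*exp(3^(1/6)*c) + (C1*sin(3^(2/3)*c/2) + C2*cos(3^(2/3)*c/2))*exp(-3^(1/6)*c/2)


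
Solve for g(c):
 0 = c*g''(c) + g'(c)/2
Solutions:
 g(c) = C1 + C2*sqrt(c)


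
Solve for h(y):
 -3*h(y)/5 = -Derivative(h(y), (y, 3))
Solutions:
 h(y) = C3*exp(3^(1/3)*5^(2/3)*y/5) + (C1*sin(3^(5/6)*5^(2/3)*y/10) + C2*cos(3^(5/6)*5^(2/3)*y/10))*exp(-3^(1/3)*5^(2/3)*y/10)


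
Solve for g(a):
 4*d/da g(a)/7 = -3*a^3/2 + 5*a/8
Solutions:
 g(a) = C1 - 21*a^4/32 + 35*a^2/64


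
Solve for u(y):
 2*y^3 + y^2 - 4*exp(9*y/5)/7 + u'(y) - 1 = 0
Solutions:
 u(y) = C1 - y^4/2 - y^3/3 + y + 20*exp(9*y/5)/63


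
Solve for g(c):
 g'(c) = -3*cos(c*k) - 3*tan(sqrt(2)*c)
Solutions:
 g(c) = C1 - 3*Piecewise((sin(c*k)/k, Ne(k, 0)), (c, True)) + 3*sqrt(2)*log(cos(sqrt(2)*c))/2


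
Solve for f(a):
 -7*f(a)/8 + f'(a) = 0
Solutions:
 f(a) = C1*exp(7*a/8)


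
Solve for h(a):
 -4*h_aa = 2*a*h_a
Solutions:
 h(a) = C1 + C2*erf(a/2)
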